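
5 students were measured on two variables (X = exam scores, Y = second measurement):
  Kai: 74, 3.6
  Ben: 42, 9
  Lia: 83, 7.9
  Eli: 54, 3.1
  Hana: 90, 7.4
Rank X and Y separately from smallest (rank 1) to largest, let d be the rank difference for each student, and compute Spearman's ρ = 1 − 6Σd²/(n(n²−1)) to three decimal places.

Ranks of variable 1: 3, 1, 4, 2, 5
Ranks of variable 2: 2, 5, 4, 1, 3
d = r₁ − r₂: 1, -4, 0, 1, 2
d²: 1, 16, 0, 1, 4; Σd² = 22
ρ = 1 − 6·22/(5·24) = 1 − 132/120 = -0.100

-0.100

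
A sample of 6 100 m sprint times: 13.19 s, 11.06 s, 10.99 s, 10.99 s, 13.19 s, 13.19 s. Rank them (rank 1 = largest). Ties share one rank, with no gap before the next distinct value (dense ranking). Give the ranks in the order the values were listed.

Sorted (descending): 13.19, 13.19, 13.19, 11.06, 10.99, 10.99
The 3 values of 13.19 share dense rank 1.
The 2 values of 10.99 share dense rank 3.
Remaining distinct values take the next consecutive integers.

1, 2, 3, 3, 1, 1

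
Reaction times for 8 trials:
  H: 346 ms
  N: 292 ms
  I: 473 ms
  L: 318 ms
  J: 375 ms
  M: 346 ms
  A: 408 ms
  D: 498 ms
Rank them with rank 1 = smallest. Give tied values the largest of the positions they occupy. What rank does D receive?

8

Sorted (ascending): 292, 318, 346, 346, 375, 408, 473, 498
The 2 values of 346 occupy positions 3–4 → each gets rank 4.
D has value 498 ms → rank 8.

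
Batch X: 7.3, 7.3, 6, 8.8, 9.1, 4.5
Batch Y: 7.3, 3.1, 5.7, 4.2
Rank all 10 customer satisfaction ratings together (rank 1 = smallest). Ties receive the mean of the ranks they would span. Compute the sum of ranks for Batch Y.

Sorted (ascending): 3.1, 4.2, 4.5, 5.7, 6, 7.3, 7.3, 7.3, 8.8, 9.1
The 3 values of 7.3 occupy positions 6–8 → average rank 7.
Batch Y values → pooled ranks: 7.3→7, 3.1→1, 5.7→4, 4.2→2
Rank sum = 7 + 1 + 4 + 2 = 14

14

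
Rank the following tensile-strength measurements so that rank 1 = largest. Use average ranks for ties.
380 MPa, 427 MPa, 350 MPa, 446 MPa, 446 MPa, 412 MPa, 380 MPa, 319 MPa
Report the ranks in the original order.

Sorted (descending): 446, 446, 427, 412, 380, 380, 350, 319
The 2 values of 446 occupy positions 1–2 → average rank (1+2)/2 = 1.5.
The 2 values of 380 occupy positions 5–6 → average rank (5+6)/2 = 5.5.

5.5, 3, 7, 1.5, 1.5, 4, 5.5, 8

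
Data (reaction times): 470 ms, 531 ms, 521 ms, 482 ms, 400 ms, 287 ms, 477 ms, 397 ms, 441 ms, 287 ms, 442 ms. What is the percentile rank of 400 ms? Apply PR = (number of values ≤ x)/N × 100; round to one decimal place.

N = 11.
Strictly below 400: 3. Equal to 400: 1.
PR = 4/11 × 100 = 36.4

36.4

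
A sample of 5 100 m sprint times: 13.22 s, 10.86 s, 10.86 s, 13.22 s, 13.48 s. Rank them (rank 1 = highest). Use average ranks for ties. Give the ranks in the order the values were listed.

Sorted (descending): 13.48, 13.22, 13.22, 10.86, 10.86
The 2 values of 13.22 occupy positions 2–3 → average rank (2+3)/2 = 2.5.
The 2 values of 10.86 occupy positions 4–5 → average rank (4+5)/2 = 4.5.

2.5, 4.5, 4.5, 2.5, 1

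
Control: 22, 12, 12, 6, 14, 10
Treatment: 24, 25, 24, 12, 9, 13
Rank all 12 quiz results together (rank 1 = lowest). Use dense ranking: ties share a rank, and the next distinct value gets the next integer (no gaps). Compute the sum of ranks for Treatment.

Sorted (ascending): 6, 9, 10, 12, 12, 12, 13, 14, 22, 24, 24, 25
The 3 values of 12 share dense rank 4.
The 2 values of 24 share dense rank 8.
Remaining distinct values take the next consecutive integers.
Treatment values → pooled ranks: 24→8, 25→9, 24→8, 12→4, 9→2, 13→5
Rank sum = 8 + 9 + 8 + 4 + 2 + 5 = 36

36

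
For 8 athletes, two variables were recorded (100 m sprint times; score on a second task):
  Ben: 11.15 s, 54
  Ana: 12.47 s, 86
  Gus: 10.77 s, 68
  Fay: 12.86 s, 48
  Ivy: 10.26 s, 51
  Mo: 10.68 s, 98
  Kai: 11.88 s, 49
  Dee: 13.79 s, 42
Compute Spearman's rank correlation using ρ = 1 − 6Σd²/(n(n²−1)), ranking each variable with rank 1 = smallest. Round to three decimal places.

-0.595

Ranks of variable 1: 4, 6, 3, 7, 1, 2, 5, 8
Ranks of variable 2: 5, 7, 6, 2, 4, 8, 3, 1
d = r₁ − r₂: -1, -1, -3, 5, -3, -6, 2, 7
d²: 1, 1, 9, 25, 9, 36, 4, 49; Σd² = 134
ρ = 1 − 6·134/(8·63) = 1 − 804/504 = -0.595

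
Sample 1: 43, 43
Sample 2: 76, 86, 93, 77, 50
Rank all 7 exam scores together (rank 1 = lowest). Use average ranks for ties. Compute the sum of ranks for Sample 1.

3

Sorted (ascending): 43, 43, 50, 76, 77, 86, 93
The 2 values of 43 occupy positions 1–2 → average rank (1+2)/2 = 1.5.
Sample 1 values → pooled ranks: 43→1.5, 43→1.5
Rank sum = 1.5 + 1.5 = 3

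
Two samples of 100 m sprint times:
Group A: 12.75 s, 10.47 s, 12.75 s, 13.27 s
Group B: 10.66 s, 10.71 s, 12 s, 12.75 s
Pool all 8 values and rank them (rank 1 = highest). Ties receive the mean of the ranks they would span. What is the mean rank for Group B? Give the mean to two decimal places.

Sorted (descending): 13.27, 12.75, 12.75, 12.75, 12, 10.71, 10.66, 10.47
The 3 values of 12.75 occupy positions 2–4 → average rank 3.
Group B values → pooled ranks: 10.66→7, 10.71→6, 12→5, 12.75→3
Mean rank = (7 + 6 + 5 + 3) / 4 = 5.25

5.25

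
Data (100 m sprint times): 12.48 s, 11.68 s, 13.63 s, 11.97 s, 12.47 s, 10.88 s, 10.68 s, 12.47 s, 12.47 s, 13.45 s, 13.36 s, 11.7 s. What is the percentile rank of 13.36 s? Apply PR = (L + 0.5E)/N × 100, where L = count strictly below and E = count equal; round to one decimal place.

79.2

N = 12.
Strictly below 13.36: 9. Equal to 13.36: 1.
PR = (9 + 0.5·1)/12 × 100 = 79.2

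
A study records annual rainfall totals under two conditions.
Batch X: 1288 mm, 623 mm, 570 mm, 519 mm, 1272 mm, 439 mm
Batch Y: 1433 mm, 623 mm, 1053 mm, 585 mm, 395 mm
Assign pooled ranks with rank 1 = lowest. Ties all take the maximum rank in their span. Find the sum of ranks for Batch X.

Sorted (ascending): 395, 439, 519, 570, 585, 623, 623, 1053, 1272, 1288, 1433
The 2 values of 623 occupy positions 6–7 → each gets rank 7.
Batch X values → pooled ranks: 1288→10, 623→7, 570→4, 519→3, 1272→9, 439→2
Rank sum = 10 + 7 + 4 + 3 + 9 + 2 = 35

35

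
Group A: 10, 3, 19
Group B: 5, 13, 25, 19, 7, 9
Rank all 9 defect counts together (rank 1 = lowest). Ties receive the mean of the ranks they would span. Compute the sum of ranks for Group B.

Sorted (ascending): 3, 5, 7, 9, 10, 13, 19, 19, 25
The 2 values of 19 occupy positions 7–8 → average rank (7+8)/2 = 7.5.
Group B values → pooled ranks: 5→2, 13→6, 25→9, 19→7.5, 7→3, 9→4
Rank sum = 2 + 6 + 9 + 7.5 + 3 + 4 = 31.5

31.5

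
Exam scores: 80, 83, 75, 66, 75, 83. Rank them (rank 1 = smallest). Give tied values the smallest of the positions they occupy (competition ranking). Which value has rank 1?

66

Sorted (ascending): 66, 75, 75, 80, 83, 83
The 2 values of 75 occupy positions 2–3 → each gets rank 2.
The 2 values of 83 occupy positions 5–6 → each gets rank 5.
Rank 1 → value 66.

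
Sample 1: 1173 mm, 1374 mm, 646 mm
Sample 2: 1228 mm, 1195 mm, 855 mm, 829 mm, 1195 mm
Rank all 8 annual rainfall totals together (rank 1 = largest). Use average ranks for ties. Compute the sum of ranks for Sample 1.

14

Sorted (descending): 1374, 1228, 1195, 1195, 1173, 855, 829, 646
The 2 values of 1195 occupy positions 3–4 → average rank (3+4)/2 = 3.5.
Sample 1 values → pooled ranks: 1173→5, 1374→1, 646→8
Rank sum = 5 + 1 + 8 = 14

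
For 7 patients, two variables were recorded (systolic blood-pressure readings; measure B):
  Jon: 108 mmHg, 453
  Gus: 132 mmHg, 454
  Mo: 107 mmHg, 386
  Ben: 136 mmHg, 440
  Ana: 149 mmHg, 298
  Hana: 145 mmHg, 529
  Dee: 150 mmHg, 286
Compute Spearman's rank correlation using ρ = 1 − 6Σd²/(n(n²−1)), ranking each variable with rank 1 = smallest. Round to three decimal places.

-0.393

Ranks of variable 1: 2, 3, 1, 4, 6, 5, 7
Ranks of variable 2: 5, 6, 3, 4, 2, 7, 1
d = r₁ − r₂: -3, -3, -2, 0, 4, -2, 6
d²: 9, 9, 4, 0, 16, 4, 36; Σd² = 78
ρ = 1 − 6·78/(7·48) = 1 − 468/336 = -0.393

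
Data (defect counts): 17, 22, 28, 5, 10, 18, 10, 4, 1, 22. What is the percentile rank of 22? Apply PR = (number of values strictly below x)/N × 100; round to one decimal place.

N = 10.
Strictly below 22: 7. Equal to 22: 2.
PR = 7/10 × 100 = 70.0

70.0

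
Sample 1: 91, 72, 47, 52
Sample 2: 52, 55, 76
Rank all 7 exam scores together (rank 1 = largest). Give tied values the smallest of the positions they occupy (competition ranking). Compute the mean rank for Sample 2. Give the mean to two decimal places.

Sorted (descending): 91, 76, 72, 55, 52, 52, 47
The 2 values of 52 occupy positions 5–6 → each gets rank 5.
Sample 2 values → pooled ranks: 52→5, 55→4, 76→2
Mean rank = (5 + 4 + 2) / 3 = 3.67

3.67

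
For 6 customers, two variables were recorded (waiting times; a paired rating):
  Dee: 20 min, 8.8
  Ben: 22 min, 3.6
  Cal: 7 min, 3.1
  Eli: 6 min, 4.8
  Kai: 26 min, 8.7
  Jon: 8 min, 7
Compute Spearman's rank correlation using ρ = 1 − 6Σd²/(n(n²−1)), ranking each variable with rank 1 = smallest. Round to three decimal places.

0.429

Ranks of variable 1: 4, 5, 2, 1, 6, 3
Ranks of variable 2: 6, 2, 1, 3, 5, 4
d = r₁ − r₂: -2, 3, 1, -2, 1, -1
d²: 4, 9, 1, 4, 1, 1; Σd² = 20
ρ = 1 − 6·20/(6·35) = 1 − 120/210 = 0.429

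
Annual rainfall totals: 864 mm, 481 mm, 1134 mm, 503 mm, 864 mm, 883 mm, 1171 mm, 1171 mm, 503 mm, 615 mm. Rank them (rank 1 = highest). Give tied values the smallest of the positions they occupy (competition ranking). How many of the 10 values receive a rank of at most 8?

9

Sorted (descending): 1171, 1171, 1134, 883, 864, 864, 615, 503, 503, 481
The 2 values of 1171 occupy positions 1–2 → each gets rank 1.
The 2 values of 864 occupy positions 5–6 → each gets rank 5.
The 2 values of 503 occupy positions 8–9 → each gets rank 8.
Ranks ≤ 8: {1, 1, 3, 4, 5, 5, 7, 8, 8} → 9 values.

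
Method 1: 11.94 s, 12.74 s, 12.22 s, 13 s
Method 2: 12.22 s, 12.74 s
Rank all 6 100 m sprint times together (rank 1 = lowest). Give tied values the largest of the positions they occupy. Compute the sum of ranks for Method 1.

Sorted (ascending): 11.94, 12.22, 12.22, 12.74, 12.74, 13
The 2 values of 12.22 occupy positions 2–3 → each gets rank 3.
The 2 values of 12.74 occupy positions 4–5 → each gets rank 5.
Method 1 values → pooled ranks: 11.94→1, 12.74→5, 12.22→3, 13→6
Rank sum = 1 + 5 + 3 + 6 = 15

15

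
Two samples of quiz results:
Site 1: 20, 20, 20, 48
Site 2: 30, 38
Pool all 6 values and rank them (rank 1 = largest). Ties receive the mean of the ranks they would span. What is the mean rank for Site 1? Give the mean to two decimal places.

4.00

Sorted (descending): 48, 38, 30, 20, 20, 20
The 3 values of 20 occupy positions 4–6 → average rank 5.
Site 1 values → pooled ranks: 20→5, 20→5, 20→5, 48→1
Mean rank = (5 + 5 + 5 + 1) / 4 = 4.00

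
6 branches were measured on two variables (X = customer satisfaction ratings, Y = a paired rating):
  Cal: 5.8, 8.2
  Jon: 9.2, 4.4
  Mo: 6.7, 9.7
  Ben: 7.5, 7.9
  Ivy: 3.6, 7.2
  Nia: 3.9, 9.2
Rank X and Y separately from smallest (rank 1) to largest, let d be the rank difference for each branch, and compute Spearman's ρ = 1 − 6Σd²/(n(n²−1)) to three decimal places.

-0.257

Ranks of variable 1: 3, 6, 4, 5, 1, 2
Ranks of variable 2: 4, 1, 6, 3, 2, 5
d = r₁ − r₂: -1, 5, -2, 2, -1, -3
d²: 1, 25, 4, 4, 1, 9; Σd² = 44
ρ = 1 − 6·44/(6·35) = 1 − 264/210 = -0.257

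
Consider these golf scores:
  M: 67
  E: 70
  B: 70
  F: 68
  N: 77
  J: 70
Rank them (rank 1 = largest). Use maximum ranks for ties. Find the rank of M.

Sorted (descending): 77, 70, 70, 70, 68, 67
The 3 values of 70 occupy positions 2–4 → each gets rank 4.
M has value 67 → rank 6.

6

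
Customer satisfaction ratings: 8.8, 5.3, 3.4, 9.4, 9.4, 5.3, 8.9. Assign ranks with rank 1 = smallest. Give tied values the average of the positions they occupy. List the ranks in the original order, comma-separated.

4, 2.5, 1, 6.5, 6.5, 2.5, 5

Sorted (ascending): 3.4, 5.3, 5.3, 8.8, 8.9, 9.4, 9.4
The 2 values of 5.3 occupy positions 2–3 → average rank (2+3)/2 = 2.5.
The 2 values of 9.4 occupy positions 6–7 → average rank (6+7)/2 = 6.5.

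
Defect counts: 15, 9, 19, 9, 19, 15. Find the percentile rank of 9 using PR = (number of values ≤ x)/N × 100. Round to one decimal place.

33.3

N = 6.
Strictly below 9: 0. Equal to 9: 2.
PR = 2/6 × 100 = 33.3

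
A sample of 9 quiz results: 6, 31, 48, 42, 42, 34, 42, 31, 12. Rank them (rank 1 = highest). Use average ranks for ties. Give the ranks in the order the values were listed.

9, 6.5, 1, 3, 3, 5, 3, 6.5, 8

Sorted (descending): 48, 42, 42, 42, 34, 31, 31, 12, 6
The 3 values of 42 occupy positions 2–4 → average rank 3.
The 2 values of 31 occupy positions 6–7 → average rank (6+7)/2 = 6.5.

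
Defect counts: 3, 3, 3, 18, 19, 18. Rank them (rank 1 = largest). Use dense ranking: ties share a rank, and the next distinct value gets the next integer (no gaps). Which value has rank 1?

19

Sorted (descending): 19, 18, 18, 3, 3, 3
The 2 values of 18 share dense rank 2.
The 3 values of 3 share dense rank 3.
Remaining distinct values take the next consecutive integers.
Rank 1 → value 19.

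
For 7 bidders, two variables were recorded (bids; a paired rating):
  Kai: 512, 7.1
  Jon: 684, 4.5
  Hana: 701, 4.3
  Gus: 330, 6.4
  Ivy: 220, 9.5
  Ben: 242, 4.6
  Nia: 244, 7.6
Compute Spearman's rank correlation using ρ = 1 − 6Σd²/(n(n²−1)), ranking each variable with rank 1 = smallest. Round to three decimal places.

-0.750

Ranks of variable 1: 5, 6, 7, 4, 1, 2, 3
Ranks of variable 2: 5, 2, 1, 4, 7, 3, 6
d = r₁ − r₂: 0, 4, 6, 0, -6, -1, -3
d²: 0, 16, 36, 0, 36, 1, 9; Σd² = 98
ρ = 1 − 6·98/(7·48) = 1 − 588/336 = -0.750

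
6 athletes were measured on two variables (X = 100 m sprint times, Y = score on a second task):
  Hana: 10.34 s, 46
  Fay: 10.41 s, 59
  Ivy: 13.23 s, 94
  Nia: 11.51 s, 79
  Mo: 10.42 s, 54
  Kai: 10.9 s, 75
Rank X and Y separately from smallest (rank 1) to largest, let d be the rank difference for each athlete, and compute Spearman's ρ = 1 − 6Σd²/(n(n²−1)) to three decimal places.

Ranks of variable 1: 1, 2, 6, 5, 3, 4
Ranks of variable 2: 1, 3, 6, 5, 2, 4
d = r₁ − r₂: 0, -1, 0, 0, 1, 0
d²: 0, 1, 0, 0, 1, 0; Σd² = 2
ρ = 1 − 6·2/(6·35) = 1 − 12/210 = 0.943

0.943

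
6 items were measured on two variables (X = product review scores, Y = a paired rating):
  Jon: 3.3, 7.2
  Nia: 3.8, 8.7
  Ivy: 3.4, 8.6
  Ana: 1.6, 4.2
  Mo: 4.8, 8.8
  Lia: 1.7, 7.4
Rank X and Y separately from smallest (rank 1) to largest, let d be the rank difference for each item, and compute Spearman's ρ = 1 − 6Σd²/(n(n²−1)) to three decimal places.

0.943

Ranks of variable 1: 3, 5, 4, 1, 6, 2
Ranks of variable 2: 2, 5, 4, 1, 6, 3
d = r₁ − r₂: 1, 0, 0, 0, 0, -1
d²: 1, 0, 0, 0, 0, 1; Σd² = 2
ρ = 1 − 6·2/(6·35) = 1 − 12/210 = 0.943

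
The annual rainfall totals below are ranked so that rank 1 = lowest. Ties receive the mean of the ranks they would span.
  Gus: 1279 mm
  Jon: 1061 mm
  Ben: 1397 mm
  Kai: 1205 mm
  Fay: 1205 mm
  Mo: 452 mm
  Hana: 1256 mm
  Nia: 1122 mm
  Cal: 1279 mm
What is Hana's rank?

Sorted (ascending): 452, 1061, 1122, 1205, 1205, 1256, 1279, 1279, 1397
The 2 values of 1205 occupy positions 4–5 → average rank (4+5)/2 = 4.5.
The 2 values of 1279 occupy positions 7–8 → average rank (7+8)/2 = 7.5.
Hana has value 1256 mm → rank 6.

6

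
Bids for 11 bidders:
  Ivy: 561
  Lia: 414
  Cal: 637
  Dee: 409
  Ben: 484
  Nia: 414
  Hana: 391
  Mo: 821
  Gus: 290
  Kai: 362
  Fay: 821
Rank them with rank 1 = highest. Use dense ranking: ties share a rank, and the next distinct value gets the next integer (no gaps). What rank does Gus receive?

Sorted (descending): 821, 821, 637, 561, 484, 414, 414, 409, 391, 362, 290
The 2 values of 821 share dense rank 1.
The 2 values of 414 share dense rank 5.
Remaining distinct values take the next consecutive integers.
Gus has value 290 → rank 9.

9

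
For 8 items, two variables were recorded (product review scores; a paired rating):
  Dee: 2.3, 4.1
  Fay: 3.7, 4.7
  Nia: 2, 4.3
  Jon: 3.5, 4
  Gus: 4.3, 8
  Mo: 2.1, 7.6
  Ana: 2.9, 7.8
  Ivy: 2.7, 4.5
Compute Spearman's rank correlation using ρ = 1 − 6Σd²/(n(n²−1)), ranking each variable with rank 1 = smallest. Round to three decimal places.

Ranks of variable 1: 3, 7, 1, 6, 8, 2, 5, 4
Ranks of variable 2: 2, 5, 3, 1, 8, 6, 7, 4
d = r₁ − r₂: 1, 2, -2, 5, 0, -4, -2, 0
d²: 1, 4, 4, 25, 0, 16, 4, 0; Σd² = 54
ρ = 1 − 6·54/(8·63) = 1 − 324/504 = 0.357

0.357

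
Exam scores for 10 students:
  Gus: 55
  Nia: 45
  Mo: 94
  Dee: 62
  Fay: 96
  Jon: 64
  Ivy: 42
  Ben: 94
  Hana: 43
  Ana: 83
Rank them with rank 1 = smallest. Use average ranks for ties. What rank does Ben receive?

Sorted (ascending): 42, 43, 45, 55, 62, 64, 83, 94, 94, 96
The 2 values of 94 occupy positions 8–9 → average rank (8+9)/2 = 8.5.
Ben has value 94 → rank 8.5.

8.5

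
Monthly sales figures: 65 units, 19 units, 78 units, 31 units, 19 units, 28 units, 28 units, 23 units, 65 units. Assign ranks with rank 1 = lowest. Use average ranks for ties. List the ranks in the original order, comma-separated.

Sorted (ascending): 19, 19, 23, 28, 28, 31, 65, 65, 78
The 2 values of 19 occupy positions 1–2 → average rank (1+2)/2 = 1.5.
The 2 values of 28 occupy positions 4–5 → average rank (4+5)/2 = 4.5.
The 2 values of 65 occupy positions 7–8 → average rank (7+8)/2 = 7.5.

7.5, 1.5, 9, 6, 1.5, 4.5, 4.5, 3, 7.5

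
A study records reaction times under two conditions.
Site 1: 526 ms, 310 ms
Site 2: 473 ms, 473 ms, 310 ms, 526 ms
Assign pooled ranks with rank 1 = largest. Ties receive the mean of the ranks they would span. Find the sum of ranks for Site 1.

Sorted (descending): 526, 526, 473, 473, 310, 310
The 2 values of 526 occupy positions 1–2 → average rank (1+2)/2 = 1.5.
The 2 values of 473 occupy positions 3–4 → average rank (3+4)/2 = 3.5.
The 2 values of 310 occupy positions 5–6 → average rank (5+6)/2 = 5.5.
Site 1 values → pooled ranks: 526→1.5, 310→5.5
Rank sum = 1.5 + 5.5 = 7

7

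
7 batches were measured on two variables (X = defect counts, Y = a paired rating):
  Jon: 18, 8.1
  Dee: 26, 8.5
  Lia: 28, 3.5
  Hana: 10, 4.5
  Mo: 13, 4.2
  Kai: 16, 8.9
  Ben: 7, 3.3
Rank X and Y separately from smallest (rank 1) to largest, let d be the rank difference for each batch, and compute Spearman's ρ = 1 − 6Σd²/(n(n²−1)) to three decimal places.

Ranks of variable 1: 5, 6, 7, 2, 3, 4, 1
Ranks of variable 2: 5, 6, 2, 4, 3, 7, 1
d = r₁ − r₂: 0, 0, 5, -2, 0, -3, 0
d²: 0, 0, 25, 4, 0, 9, 0; Σd² = 38
ρ = 1 − 6·38/(7·48) = 1 − 228/336 = 0.321

0.321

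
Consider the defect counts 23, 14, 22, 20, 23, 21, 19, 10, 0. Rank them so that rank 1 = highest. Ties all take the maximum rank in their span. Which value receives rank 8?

10

Sorted (descending): 23, 23, 22, 21, 20, 19, 14, 10, 0
The 2 values of 23 occupy positions 1–2 → each gets rank 2.
Rank 8 → value 10.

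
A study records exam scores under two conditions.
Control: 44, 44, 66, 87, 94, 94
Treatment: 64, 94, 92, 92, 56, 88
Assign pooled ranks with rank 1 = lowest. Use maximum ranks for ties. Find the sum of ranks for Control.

Sorted (ascending): 44, 44, 56, 64, 66, 87, 88, 92, 92, 94, 94, 94
The 2 values of 44 occupy positions 1–2 → each gets rank 2.
The 2 values of 92 occupy positions 8–9 → each gets rank 9.
The 3 values of 94 occupy positions 10–12 → each gets rank 12.
Control values → pooled ranks: 44→2, 44→2, 66→5, 87→6, 94→12, 94→12
Rank sum = 2 + 2 + 5 + 6 + 12 + 12 = 39

39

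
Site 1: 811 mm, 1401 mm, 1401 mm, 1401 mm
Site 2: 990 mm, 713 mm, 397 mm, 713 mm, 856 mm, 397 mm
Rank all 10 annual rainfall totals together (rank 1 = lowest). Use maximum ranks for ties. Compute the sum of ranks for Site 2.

Sorted (ascending): 397, 397, 713, 713, 811, 856, 990, 1401, 1401, 1401
The 2 values of 397 occupy positions 1–2 → each gets rank 2.
The 2 values of 713 occupy positions 3–4 → each gets rank 4.
The 3 values of 1401 occupy positions 8–10 → each gets rank 10.
Site 2 values → pooled ranks: 990→7, 713→4, 397→2, 713→4, 856→6, 397→2
Rank sum = 7 + 4 + 2 + 4 + 6 + 2 = 25

25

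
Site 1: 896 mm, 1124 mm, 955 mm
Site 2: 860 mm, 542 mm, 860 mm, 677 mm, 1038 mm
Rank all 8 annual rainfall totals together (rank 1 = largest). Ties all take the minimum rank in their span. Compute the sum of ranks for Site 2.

Sorted (descending): 1124, 1038, 955, 896, 860, 860, 677, 542
The 2 values of 860 occupy positions 5–6 → each gets rank 5.
Site 2 values → pooled ranks: 860→5, 542→8, 860→5, 677→7, 1038→2
Rank sum = 5 + 8 + 5 + 7 + 2 = 27

27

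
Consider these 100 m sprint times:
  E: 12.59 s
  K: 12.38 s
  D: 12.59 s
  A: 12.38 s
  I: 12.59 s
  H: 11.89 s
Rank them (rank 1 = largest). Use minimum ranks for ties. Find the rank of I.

1

Sorted (descending): 12.59, 12.59, 12.59, 12.38, 12.38, 11.89
The 3 values of 12.59 occupy positions 1–3 → each gets rank 1.
The 2 values of 12.38 occupy positions 4–5 → each gets rank 4.
I has value 12.59 s → rank 1.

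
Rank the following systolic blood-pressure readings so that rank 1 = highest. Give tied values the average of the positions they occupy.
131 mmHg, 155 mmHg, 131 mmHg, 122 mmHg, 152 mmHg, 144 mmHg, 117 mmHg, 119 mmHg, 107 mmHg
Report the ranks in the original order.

Sorted (descending): 155, 152, 144, 131, 131, 122, 119, 117, 107
The 2 values of 131 occupy positions 4–5 → average rank (4+5)/2 = 4.5.

4.5, 1, 4.5, 6, 2, 3, 8, 7, 9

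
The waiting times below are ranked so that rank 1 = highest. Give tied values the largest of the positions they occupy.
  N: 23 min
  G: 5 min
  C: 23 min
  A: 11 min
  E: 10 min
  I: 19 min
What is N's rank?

Sorted (descending): 23, 23, 19, 11, 10, 5
The 2 values of 23 occupy positions 1–2 → each gets rank 2.
N has value 23 min → rank 2.

2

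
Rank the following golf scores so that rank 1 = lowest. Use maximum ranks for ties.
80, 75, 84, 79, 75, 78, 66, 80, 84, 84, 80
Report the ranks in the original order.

8, 3, 11, 5, 3, 4, 1, 8, 11, 11, 8

Sorted (ascending): 66, 75, 75, 78, 79, 80, 80, 80, 84, 84, 84
The 2 values of 75 occupy positions 2–3 → each gets rank 3.
The 3 values of 80 occupy positions 6–8 → each gets rank 8.
The 3 values of 84 occupy positions 9–11 → each gets rank 11.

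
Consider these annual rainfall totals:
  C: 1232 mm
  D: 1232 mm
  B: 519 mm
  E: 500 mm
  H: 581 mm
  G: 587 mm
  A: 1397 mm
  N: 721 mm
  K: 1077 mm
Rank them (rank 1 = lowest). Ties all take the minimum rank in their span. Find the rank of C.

Sorted (ascending): 500, 519, 581, 587, 721, 1077, 1232, 1232, 1397
The 2 values of 1232 occupy positions 7–8 → each gets rank 7.
C has value 1232 mm → rank 7.

7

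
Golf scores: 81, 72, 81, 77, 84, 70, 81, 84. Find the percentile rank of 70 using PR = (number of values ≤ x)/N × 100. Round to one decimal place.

N = 8.
Strictly below 70: 0. Equal to 70: 1.
PR = 1/8 × 100 = 12.5

12.5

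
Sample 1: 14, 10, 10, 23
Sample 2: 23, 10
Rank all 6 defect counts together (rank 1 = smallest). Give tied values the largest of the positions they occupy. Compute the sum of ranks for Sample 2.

Sorted (ascending): 10, 10, 10, 14, 23, 23
The 3 values of 10 occupy positions 1–3 → each gets rank 3.
The 2 values of 23 occupy positions 5–6 → each gets rank 6.
Sample 2 values → pooled ranks: 23→6, 10→3
Rank sum = 6 + 3 = 9

9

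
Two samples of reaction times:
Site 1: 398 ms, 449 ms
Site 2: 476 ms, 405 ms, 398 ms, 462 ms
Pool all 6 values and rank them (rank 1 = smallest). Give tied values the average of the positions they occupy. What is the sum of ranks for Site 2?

15.5

Sorted (ascending): 398, 398, 405, 449, 462, 476
The 2 values of 398 occupy positions 1–2 → average rank (1+2)/2 = 1.5.
Site 2 values → pooled ranks: 476→6, 405→3, 398→1.5, 462→5
Rank sum = 6 + 3 + 1.5 + 5 = 15.5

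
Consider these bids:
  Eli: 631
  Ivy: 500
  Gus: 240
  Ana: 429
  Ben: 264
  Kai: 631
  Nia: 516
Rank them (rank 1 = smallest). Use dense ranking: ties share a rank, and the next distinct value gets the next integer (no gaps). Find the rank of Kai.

6

Sorted (ascending): 240, 264, 429, 500, 516, 631, 631
The 2 values of 631 share dense rank 6.
Remaining distinct values take the next consecutive integers.
Kai has value 631 → rank 6.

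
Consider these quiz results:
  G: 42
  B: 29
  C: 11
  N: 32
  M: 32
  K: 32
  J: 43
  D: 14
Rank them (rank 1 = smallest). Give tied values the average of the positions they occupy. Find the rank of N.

5

Sorted (ascending): 11, 14, 29, 32, 32, 32, 42, 43
The 3 values of 32 occupy positions 4–6 → average rank 5.
N has value 32 → rank 5.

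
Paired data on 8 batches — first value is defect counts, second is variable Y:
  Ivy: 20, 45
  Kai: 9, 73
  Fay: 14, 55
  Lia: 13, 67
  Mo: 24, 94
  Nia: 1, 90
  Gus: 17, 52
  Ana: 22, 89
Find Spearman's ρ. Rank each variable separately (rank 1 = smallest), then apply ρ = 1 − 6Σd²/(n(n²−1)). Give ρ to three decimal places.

0.024

Ranks of variable 1: 6, 2, 4, 3, 8, 1, 5, 7
Ranks of variable 2: 1, 5, 3, 4, 8, 7, 2, 6
d = r₁ − r₂: 5, -3, 1, -1, 0, -6, 3, 1
d²: 25, 9, 1, 1, 0, 36, 9, 1; Σd² = 82
ρ = 1 − 6·82/(8·63) = 1 − 492/504 = 0.024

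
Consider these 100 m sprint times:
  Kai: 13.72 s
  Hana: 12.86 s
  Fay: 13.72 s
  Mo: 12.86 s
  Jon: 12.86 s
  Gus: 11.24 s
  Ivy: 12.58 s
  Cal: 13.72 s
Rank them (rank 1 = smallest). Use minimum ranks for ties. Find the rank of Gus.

Sorted (ascending): 11.24, 12.58, 12.86, 12.86, 12.86, 13.72, 13.72, 13.72
The 3 values of 12.86 occupy positions 3–5 → each gets rank 3.
The 3 values of 13.72 occupy positions 6–8 → each gets rank 6.
Gus has value 11.24 s → rank 1.

1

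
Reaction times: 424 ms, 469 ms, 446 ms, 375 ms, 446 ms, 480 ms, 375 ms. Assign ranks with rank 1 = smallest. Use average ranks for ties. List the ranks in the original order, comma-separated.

3, 6, 4.5, 1.5, 4.5, 7, 1.5

Sorted (ascending): 375, 375, 424, 446, 446, 469, 480
The 2 values of 375 occupy positions 1–2 → average rank (1+2)/2 = 1.5.
The 2 values of 446 occupy positions 4–5 → average rank (4+5)/2 = 4.5.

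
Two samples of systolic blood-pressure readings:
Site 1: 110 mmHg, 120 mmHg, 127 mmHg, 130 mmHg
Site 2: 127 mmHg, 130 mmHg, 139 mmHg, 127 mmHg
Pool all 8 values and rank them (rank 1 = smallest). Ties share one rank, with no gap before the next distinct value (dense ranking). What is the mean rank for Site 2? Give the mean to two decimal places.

Sorted (ascending): 110, 120, 127, 127, 127, 130, 130, 139
The 3 values of 127 share dense rank 3.
The 2 values of 130 share dense rank 4.
Remaining distinct values take the next consecutive integers.
Site 2 values → pooled ranks: 127→3, 130→4, 139→5, 127→3
Mean rank = (3 + 4 + 5 + 3) / 4 = 3.75

3.75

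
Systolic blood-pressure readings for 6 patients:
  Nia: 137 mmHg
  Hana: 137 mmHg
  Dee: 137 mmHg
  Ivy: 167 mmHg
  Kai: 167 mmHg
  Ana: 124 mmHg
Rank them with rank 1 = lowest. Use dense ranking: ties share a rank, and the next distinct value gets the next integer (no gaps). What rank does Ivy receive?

3

Sorted (ascending): 124, 137, 137, 137, 167, 167
The 3 values of 137 share dense rank 2.
The 2 values of 167 share dense rank 3.
Remaining distinct values take the next consecutive integers.
Ivy has value 167 mmHg → rank 3.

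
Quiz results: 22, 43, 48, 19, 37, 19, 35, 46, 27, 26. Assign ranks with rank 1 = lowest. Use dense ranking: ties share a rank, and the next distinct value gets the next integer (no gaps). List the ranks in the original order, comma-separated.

2, 7, 9, 1, 6, 1, 5, 8, 4, 3

Sorted (ascending): 19, 19, 22, 26, 27, 35, 37, 43, 46, 48
The 2 values of 19 share dense rank 1.
Remaining distinct values take the next consecutive integers.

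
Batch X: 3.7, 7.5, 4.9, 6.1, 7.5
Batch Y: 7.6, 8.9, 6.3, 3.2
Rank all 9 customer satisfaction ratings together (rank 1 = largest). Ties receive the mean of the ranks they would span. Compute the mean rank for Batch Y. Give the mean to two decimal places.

Sorted (descending): 8.9, 7.6, 7.5, 7.5, 6.3, 6.1, 4.9, 3.7, 3.2
The 2 values of 7.5 occupy positions 3–4 → average rank (3+4)/2 = 3.5.
Batch Y values → pooled ranks: 7.6→2, 8.9→1, 6.3→5, 3.2→9
Mean rank = (2 + 1 + 5 + 9) / 4 = 4.25

4.25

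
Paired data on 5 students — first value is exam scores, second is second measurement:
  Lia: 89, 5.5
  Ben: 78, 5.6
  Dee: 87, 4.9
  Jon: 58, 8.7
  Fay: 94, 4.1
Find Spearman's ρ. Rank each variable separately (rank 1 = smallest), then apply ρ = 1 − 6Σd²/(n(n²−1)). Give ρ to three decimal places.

-0.900

Ranks of variable 1: 4, 2, 3, 1, 5
Ranks of variable 2: 3, 4, 2, 5, 1
d = r₁ − r₂: 1, -2, 1, -4, 4
d²: 1, 4, 1, 16, 16; Σd² = 38
ρ = 1 − 6·38/(5·24) = 1 − 228/120 = -0.900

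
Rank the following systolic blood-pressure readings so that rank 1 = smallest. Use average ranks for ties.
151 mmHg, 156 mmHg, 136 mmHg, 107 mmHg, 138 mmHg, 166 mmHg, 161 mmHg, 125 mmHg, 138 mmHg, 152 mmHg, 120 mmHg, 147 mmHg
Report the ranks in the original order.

Sorted (ascending): 107, 120, 125, 136, 138, 138, 147, 151, 152, 156, 161, 166
The 2 values of 138 occupy positions 5–6 → average rank (5+6)/2 = 5.5.

8, 10, 4, 1, 5.5, 12, 11, 3, 5.5, 9, 2, 7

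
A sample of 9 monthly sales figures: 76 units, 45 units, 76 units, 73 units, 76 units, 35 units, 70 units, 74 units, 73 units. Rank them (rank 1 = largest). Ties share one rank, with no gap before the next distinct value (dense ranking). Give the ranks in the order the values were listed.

Sorted (descending): 76, 76, 76, 74, 73, 73, 70, 45, 35
The 3 values of 76 share dense rank 1.
The 2 values of 73 share dense rank 3.
Remaining distinct values take the next consecutive integers.

1, 5, 1, 3, 1, 6, 4, 2, 3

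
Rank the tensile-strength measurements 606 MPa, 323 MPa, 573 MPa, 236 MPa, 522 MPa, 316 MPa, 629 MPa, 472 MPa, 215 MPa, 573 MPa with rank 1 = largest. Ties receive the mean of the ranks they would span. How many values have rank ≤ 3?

2

Sorted (descending): 629, 606, 573, 573, 522, 472, 323, 316, 236, 215
The 2 values of 573 occupy positions 3–4 → average rank (3+4)/2 = 3.5.
Ranks ≤ 3: {1, 2} → 2 values.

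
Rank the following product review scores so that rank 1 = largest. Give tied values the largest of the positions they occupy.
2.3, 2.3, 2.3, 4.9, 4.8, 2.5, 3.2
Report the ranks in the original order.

7, 7, 7, 1, 2, 4, 3

Sorted (descending): 4.9, 4.8, 3.2, 2.5, 2.3, 2.3, 2.3
The 3 values of 2.3 occupy positions 5–7 → each gets rank 7.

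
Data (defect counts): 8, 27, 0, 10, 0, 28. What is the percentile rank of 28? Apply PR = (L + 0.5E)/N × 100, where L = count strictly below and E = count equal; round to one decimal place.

N = 6.
Strictly below 28: 5. Equal to 28: 1.
PR = (5 + 0.5·1)/6 × 100 = 91.7

91.7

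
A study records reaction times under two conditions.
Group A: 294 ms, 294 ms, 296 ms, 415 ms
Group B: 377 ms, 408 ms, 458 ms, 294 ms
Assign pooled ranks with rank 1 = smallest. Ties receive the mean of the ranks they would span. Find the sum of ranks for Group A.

Sorted (ascending): 294, 294, 294, 296, 377, 408, 415, 458
The 3 values of 294 occupy positions 1–3 → average rank 2.
Group A values → pooled ranks: 294→2, 294→2, 296→4, 415→7
Rank sum = 2 + 2 + 4 + 7 = 15

15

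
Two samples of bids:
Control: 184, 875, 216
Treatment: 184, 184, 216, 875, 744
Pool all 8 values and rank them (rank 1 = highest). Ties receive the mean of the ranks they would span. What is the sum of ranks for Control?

Sorted (descending): 875, 875, 744, 216, 216, 184, 184, 184
The 2 values of 875 occupy positions 1–2 → average rank (1+2)/2 = 1.5.
The 2 values of 216 occupy positions 4–5 → average rank (4+5)/2 = 4.5.
The 3 values of 184 occupy positions 6–8 → average rank 7.
Control values → pooled ranks: 184→7, 875→1.5, 216→4.5
Rank sum = 7 + 1.5 + 4.5 = 13

13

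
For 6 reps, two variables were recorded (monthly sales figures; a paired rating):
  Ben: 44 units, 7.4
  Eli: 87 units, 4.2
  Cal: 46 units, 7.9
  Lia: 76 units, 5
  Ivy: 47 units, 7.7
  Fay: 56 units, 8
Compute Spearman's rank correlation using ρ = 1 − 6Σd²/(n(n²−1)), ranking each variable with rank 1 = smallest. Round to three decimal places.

Ranks of variable 1: 1, 6, 2, 5, 3, 4
Ranks of variable 2: 3, 1, 5, 2, 4, 6
d = r₁ − r₂: -2, 5, -3, 3, -1, -2
d²: 4, 25, 9, 9, 1, 4; Σd² = 52
ρ = 1 − 6·52/(6·35) = 1 − 312/210 = -0.486

-0.486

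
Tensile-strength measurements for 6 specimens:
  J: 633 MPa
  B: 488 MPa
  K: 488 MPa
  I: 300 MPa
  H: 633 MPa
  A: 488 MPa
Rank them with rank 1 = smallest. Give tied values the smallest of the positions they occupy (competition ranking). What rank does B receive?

Sorted (ascending): 300, 488, 488, 488, 633, 633
The 3 values of 488 occupy positions 2–4 → each gets rank 2.
The 2 values of 633 occupy positions 5–6 → each gets rank 5.
B has value 488 MPa → rank 2.

2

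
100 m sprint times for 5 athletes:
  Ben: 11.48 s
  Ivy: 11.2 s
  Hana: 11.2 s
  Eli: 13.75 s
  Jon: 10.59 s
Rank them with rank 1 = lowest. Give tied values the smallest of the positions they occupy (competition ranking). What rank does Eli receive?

5

Sorted (ascending): 10.59, 11.2, 11.2, 11.48, 13.75
The 2 values of 11.2 occupy positions 2–3 → each gets rank 2.
Eli has value 13.75 s → rank 5.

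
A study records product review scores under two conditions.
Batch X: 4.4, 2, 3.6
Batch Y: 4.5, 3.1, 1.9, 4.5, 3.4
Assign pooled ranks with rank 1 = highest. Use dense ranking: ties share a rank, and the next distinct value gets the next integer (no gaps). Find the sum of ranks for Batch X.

Sorted (descending): 4.5, 4.5, 4.4, 3.6, 3.4, 3.1, 2, 1.9
The 2 values of 4.5 share dense rank 1.
Remaining distinct values take the next consecutive integers.
Batch X values → pooled ranks: 4.4→2, 2→6, 3.6→3
Rank sum = 2 + 6 + 3 = 11

11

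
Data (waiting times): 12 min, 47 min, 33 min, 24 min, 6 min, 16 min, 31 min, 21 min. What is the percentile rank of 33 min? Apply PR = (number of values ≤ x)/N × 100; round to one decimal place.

87.5

N = 8.
Strictly below 33: 6. Equal to 33: 1.
PR = 7/8 × 100 = 87.5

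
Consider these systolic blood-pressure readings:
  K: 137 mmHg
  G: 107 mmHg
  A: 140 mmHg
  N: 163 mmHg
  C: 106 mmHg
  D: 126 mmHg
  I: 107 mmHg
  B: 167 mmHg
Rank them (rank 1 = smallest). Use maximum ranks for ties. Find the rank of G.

3

Sorted (ascending): 106, 107, 107, 126, 137, 140, 163, 167
The 2 values of 107 occupy positions 2–3 → each gets rank 3.
G has value 107 mmHg → rank 3.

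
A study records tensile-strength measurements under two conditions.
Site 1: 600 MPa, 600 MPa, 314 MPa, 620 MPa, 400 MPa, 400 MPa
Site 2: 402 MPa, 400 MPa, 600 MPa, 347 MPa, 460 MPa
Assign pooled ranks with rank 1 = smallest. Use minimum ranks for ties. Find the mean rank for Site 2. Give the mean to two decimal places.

Sorted (ascending): 314, 347, 400, 400, 400, 402, 460, 600, 600, 600, 620
The 3 values of 400 occupy positions 3–5 → each gets rank 3.
The 3 values of 600 occupy positions 8–10 → each gets rank 8.
Site 2 values → pooled ranks: 402→6, 400→3, 600→8, 347→2, 460→7
Mean rank = (6 + 3 + 8 + 2 + 7) / 5 = 5.20

5.20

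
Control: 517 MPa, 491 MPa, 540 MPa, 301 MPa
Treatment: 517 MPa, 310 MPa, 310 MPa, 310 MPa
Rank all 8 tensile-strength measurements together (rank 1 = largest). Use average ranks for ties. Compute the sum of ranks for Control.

Sorted (descending): 540, 517, 517, 491, 310, 310, 310, 301
The 2 values of 517 occupy positions 2–3 → average rank (2+3)/2 = 2.5.
The 3 values of 310 occupy positions 5–7 → average rank 6.
Control values → pooled ranks: 517→2.5, 491→4, 540→1, 301→8
Rank sum = 2.5 + 4 + 1 + 8 = 15.5

15.5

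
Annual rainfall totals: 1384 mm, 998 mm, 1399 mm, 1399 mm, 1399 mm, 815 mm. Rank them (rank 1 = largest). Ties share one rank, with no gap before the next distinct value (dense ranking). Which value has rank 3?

998

Sorted (descending): 1399, 1399, 1399, 1384, 998, 815
The 3 values of 1399 share dense rank 1.
Remaining distinct values take the next consecutive integers.
Rank 3 → value 998.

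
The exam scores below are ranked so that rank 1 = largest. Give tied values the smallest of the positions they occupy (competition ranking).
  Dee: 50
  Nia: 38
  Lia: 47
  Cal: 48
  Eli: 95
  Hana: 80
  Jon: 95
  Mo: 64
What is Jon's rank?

1

Sorted (descending): 95, 95, 80, 64, 50, 48, 47, 38
The 2 values of 95 occupy positions 1–2 → each gets rank 1.
Jon has value 95 → rank 1.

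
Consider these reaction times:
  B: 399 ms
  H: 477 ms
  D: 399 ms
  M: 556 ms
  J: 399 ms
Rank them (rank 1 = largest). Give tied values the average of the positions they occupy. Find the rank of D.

Sorted (descending): 556, 477, 399, 399, 399
The 3 values of 399 occupy positions 3–5 → average rank 4.
D has value 399 ms → rank 4.

4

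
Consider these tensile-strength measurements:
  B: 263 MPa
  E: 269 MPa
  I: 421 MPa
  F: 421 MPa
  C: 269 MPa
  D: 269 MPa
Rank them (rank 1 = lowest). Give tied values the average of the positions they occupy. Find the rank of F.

Sorted (ascending): 263, 269, 269, 269, 421, 421
The 3 values of 269 occupy positions 2–4 → average rank 3.
The 2 values of 421 occupy positions 5–6 → average rank (5+6)/2 = 5.5.
F has value 421 MPa → rank 5.5.

5.5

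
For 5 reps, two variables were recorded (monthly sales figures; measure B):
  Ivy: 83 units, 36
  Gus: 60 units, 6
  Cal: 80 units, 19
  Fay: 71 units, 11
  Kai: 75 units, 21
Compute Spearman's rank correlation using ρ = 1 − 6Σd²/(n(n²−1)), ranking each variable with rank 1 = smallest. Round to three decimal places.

0.900

Ranks of variable 1: 5, 1, 4, 2, 3
Ranks of variable 2: 5, 1, 3, 2, 4
d = r₁ − r₂: 0, 0, 1, 0, -1
d²: 0, 0, 1, 0, 1; Σd² = 2
ρ = 1 − 6·2/(5·24) = 1 − 12/120 = 0.900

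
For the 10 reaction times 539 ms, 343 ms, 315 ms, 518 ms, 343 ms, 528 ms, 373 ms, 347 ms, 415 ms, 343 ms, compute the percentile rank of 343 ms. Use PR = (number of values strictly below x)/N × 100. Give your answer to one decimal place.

N = 10.
Strictly below 343: 1. Equal to 343: 3.
PR = 1/10 × 100 = 10.0

10.0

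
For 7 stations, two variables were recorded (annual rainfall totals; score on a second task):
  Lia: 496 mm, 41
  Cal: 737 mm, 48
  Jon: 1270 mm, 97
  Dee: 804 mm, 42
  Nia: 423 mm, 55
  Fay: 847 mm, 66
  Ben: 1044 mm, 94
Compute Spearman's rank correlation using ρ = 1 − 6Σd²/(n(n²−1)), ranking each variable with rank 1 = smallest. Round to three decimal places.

0.750

Ranks of variable 1: 2, 3, 7, 4, 1, 5, 6
Ranks of variable 2: 1, 3, 7, 2, 4, 5, 6
d = r₁ − r₂: 1, 0, 0, 2, -3, 0, 0
d²: 1, 0, 0, 4, 9, 0, 0; Σd² = 14
ρ = 1 − 6·14/(7·48) = 1 − 84/336 = 0.750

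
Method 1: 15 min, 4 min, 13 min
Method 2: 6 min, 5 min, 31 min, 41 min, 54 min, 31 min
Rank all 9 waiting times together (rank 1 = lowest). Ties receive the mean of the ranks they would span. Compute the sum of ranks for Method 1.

10

Sorted (ascending): 4, 5, 6, 13, 15, 31, 31, 41, 54
The 2 values of 31 occupy positions 6–7 → average rank (6+7)/2 = 6.5.
Method 1 values → pooled ranks: 15→5, 4→1, 13→4
Rank sum = 5 + 1 + 4 = 10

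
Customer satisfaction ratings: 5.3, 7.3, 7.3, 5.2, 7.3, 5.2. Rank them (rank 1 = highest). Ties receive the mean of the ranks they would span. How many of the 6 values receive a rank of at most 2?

3

Sorted (descending): 7.3, 7.3, 7.3, 5.3, 5.2, 5.2
The 3 values of 7.3 occupy positions 1–3 → average rank 2.
The 2 values of 5.2 occupy positions 5–6 → average rank (5+6)/2 = 5.5.
Ranks ≤ 2: {2, 2, 2} → 3 values.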